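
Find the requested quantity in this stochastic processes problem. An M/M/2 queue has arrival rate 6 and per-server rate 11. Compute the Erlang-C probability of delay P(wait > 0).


a = lambda/mu = 0.5455
rho = a/c = 0.2727
Erlang-C formula applied:
C(c,a) = 0.1169

0.1169


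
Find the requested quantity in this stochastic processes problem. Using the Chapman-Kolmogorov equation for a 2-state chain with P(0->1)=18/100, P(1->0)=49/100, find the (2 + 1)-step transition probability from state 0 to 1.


P^3 = P^2 * P^1
Computing via matrix multiplication of the transition matrix.
Entry (0,1) of P^3 = 0.2590

0.2590


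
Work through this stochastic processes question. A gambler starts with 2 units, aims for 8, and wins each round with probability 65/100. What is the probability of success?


Gambler's ruin formula:
r = q/p = 0.3500/0.6500 = 0.5385
P(win) = (1 - r^i)/(1 - r^N)
= (1 - 0.5385^2)/(1 - 0.5385^8)
= 0.7151

0.7151


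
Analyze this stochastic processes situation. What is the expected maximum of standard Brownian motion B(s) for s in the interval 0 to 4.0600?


E(max B(s)) = sqrt(2t/pi)
= sqrt(2*4.0600/pi)
= sqrt(2.5847)
= 1.6077

1.6077


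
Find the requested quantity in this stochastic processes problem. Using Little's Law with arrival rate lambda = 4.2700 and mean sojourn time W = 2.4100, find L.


Little's Law: L = lambda * W
= 4.2700 * 2.4100
= 10.2907

10.2907


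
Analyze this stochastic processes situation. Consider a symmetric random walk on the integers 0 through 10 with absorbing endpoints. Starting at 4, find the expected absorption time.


For symmetric RW on 0,...,N with absorbing barriers, E(i) = i*(N-i)
E(4) = 4 * 6 = 24

24


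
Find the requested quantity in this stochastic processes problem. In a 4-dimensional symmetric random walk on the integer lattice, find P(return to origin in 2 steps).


P(return in 2 steps) = P(reverse first step) = 1/(2d)
= 1/8
= 0.1250

0.1250


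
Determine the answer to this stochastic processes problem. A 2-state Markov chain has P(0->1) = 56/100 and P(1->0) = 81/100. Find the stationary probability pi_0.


Stationary distribution: pi_0 = p10/(p01+p10), pi_1 = p01/(p01+p10)
p01 = 0.5600, p10 = 0.8100
pi_0 = 0.5912

0.5912


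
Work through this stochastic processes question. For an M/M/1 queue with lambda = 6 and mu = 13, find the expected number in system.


rho = 6/13 = 0.4615
L = rho/(1-rho)
= 0.4615/0.5385
= 0.8571

0.8571


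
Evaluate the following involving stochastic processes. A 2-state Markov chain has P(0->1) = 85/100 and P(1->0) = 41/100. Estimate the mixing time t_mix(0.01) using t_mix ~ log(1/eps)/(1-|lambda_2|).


lambda_2 = |1 - p01 - p10| = |1 - 0.8500 - 0.4100| = 0.2600
t_mix ~ log(1/eps)/(1 - |lambda_2|)
= log(100)/(1 - 0.2600) = 4.6052/0.7400
= 6.2232

6.2232


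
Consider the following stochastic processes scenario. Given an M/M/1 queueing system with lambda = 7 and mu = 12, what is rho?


rho = lambda/mu
= 7/12
= 0.5833

0.5833


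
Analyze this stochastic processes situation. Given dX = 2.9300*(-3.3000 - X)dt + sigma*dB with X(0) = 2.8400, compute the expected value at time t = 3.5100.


E[X(t)] = mu + (X(0) - mu)*exp(-theta*t)
= -3.3000 + (2.8400 - -3.3000)*exp(-2.9300*3.5100)
= -3.3000 + 6.1400 * 3.4165e-05
= -3.2998

-3.2998


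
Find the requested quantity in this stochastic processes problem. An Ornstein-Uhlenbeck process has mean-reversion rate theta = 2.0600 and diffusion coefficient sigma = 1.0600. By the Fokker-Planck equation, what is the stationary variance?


Stationary variance = sigma^2 / (2*theta)
= 1.0600^2 / (2*2.0600)
= 1.1236 / 4.1200
= 0.2727

0.2727


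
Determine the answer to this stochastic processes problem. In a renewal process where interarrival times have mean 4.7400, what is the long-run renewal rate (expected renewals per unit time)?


Long-run renewal rate = 1/E(X)
= 1/4.7400
= 0.2110

0.2110


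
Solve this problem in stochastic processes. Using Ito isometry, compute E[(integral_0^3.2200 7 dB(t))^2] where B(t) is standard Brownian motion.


By Ito isometry: E[(int f dB)^2] = int f^2 dt
= 7^2 * 3.2200
= 49 * 3.2200 = 157.7800

157.7800


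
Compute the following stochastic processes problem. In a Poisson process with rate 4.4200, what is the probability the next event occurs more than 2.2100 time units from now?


P(X > t) = exp(-lambda * t)
= exp(-4.4200 * 2.2100)
= exp(-9.7682) = 5.7243e-05

5.7243e-05


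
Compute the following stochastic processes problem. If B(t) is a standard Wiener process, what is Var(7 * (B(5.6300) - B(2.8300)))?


Var(alpha*(B(t)-B(s))) = alpha^2 * (t-s)
= 7^2 * (5.6300 - 2.8300)
= 49 * 2.8000
= 137.2000

137.2000


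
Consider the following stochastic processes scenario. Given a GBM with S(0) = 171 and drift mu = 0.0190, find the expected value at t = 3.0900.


E[S(t)] = S(0) * exp(mu * t)
= 171 * exp(0.0190 * 3.0900)
= 171 * 1.0605
= 181.3400

181.3400


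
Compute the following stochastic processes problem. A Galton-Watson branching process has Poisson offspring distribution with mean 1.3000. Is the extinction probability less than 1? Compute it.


Since mu = 1.3000 > 1, extinction prob q < 1.
Solve s = exp(mu*(s-1)) iteratively.
q = 0.5770

0.5770


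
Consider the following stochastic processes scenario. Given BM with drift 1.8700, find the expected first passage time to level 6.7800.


Expected first passage time = a/mu
= 6.7800/1.8700
= 3.6257

3.6257


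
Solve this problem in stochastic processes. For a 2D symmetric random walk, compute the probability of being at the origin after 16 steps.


P = C(16,8)^2 / 4^16
= 12870^2 / 4294967296
= 165636900 / 4294967296
= 0.0386

0.0386


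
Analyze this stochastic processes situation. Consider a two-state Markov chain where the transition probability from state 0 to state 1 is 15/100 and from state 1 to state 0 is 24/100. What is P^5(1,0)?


Computing P^5 by matrix multiplication.
P = [[0.8500, 0.1500], [0.2400, 0.7600]]
After raising P to the power 5:
P^5(1,0) = 0.5634

0.5634


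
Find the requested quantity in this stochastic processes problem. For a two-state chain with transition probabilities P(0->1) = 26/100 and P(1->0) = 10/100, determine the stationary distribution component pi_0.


Stationary distribution: pi_0 = p10/(p01+p10), pi_1 = p01/(p01+p10)
p01 = 0.2600, p10 = 0.1000
pi_0 = 0.2778

0.2778


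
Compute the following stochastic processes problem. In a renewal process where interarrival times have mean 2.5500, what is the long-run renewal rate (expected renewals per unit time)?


Long-run renewal rate = 1/E(X)
= 1/2.5500
= 0.3922

0.3922


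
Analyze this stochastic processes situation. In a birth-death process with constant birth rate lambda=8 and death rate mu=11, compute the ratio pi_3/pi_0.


For birth-death process, pi_n/pi_0 = (lambda/mu)^n
= (8/11)^3
= 0.3847

0.3847


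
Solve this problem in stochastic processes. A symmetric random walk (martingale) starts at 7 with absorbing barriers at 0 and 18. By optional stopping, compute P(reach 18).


By optional stopping theorem: E(M at tau) = M(0) = 7
P(hit 18)*18 + P(hit 0)*0 = 7
P(hit 18) = (7 - 0)/(18 - 0) = 7/18 = 0.3889

0.3889


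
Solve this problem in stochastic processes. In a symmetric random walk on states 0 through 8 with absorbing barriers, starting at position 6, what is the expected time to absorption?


For symmetric RW on 0,...,N with absorbing barriers, E(i) = i*(N-i)
E(6) = 6 * 2 = 12

12


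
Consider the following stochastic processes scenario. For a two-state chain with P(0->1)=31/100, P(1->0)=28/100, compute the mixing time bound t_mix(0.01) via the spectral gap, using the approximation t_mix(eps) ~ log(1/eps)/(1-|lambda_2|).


lambda_2 = |1 - p01 - p10| = |1 - 0.3100 - 0.2800| = 0.4100
t_mix ~ log(1/eps)/(1 - |lambda_2|)
= log(100)/(1 - 0.4100) = 4.6052/0.5900
= 7.8054

7.8054


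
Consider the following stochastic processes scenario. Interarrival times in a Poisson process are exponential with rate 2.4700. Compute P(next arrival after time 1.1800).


P(X > t) = exp(-lambda * t)
= exp(-2.4700 * 1.1800)
= exp(-2.9146) = 0.0542

0.0542


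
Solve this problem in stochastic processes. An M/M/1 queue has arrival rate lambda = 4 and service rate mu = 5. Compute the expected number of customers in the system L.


rho = 4/5 = 0.8000
L = rho/(1-rho)
= 0.8000/0.2000
= 4.0000

4.0000


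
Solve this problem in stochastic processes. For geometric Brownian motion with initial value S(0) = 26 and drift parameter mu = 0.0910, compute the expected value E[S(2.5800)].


E[S(t)] = S(0) * exp(mu * t)
= 26 * exp(0.0910 * 2.5800)
= 26 * 1.2646
= 32.8804

32.8804


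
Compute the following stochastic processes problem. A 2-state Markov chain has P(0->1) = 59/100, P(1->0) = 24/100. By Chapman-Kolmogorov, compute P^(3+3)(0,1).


P^6 = P^3 * P^3
Computing via matrix multiplication of the transition matrix.
Entry (0,1) of P^6 = 0.7108

0.7108


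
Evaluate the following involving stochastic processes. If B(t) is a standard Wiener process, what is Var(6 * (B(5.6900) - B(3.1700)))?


Var(alpha*(B(t)-B(s))) = alpha^2 * (t-s)
= 6^2 * (5.6900 - 3.1700)
= 36 * 2.5200
= 90.7200

90.7200


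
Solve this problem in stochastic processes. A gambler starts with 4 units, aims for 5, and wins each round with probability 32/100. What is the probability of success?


Gambler's ruin formula:
r = q/p = 0.6800/0.3200 = 2.1250
P(win) = (1 - r^i)/(1 - r^N)
= (1 - 2.1250^4)/(1 - 2.1250^5)
= 0.4581

0.4581


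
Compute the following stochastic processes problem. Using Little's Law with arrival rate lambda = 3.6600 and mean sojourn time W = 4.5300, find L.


Little's Law: L = lambda * W
= 3.6600 * 4.5300
= 16.5798

16.5798


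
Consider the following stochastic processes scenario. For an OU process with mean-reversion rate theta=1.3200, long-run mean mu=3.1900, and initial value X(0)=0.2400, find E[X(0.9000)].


E[X(t)] = mu + (X(0) - mu)*exp(-theta*t)
= 3.1900 + (0.2400 - 3.1900)*exp(-1.3200*0.9000)
= 3.1900 + -2.9500 * 0.3048
= 2.2908

2.2908


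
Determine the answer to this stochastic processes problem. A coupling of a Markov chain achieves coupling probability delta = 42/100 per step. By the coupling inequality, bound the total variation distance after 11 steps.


TV distance bound <= (1-delta)^n
= (1 - 0.4200)^11
= 0.5800^11
= 0.0025

0.0025


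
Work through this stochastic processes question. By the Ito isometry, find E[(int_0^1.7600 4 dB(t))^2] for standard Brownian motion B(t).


By Ito isometry: E[(int f dB)^2] = int f^2 dt
= 4^2 * 1.7600
= 16 * 1.7600 = 28.1600

28.1600


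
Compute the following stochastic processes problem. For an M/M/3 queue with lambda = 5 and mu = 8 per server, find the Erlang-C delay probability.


a = lambda/mu = 0.6250
rho = a/c = 0.2083
Erlang-C formula applied:
C(c,a) = 0.0275

0.0275


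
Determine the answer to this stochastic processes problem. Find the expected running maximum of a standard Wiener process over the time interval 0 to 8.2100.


E(max B(s)) = sqrt(2t/pi)
= sqrt(2*8.2100/pi)
= sqrt(5.2266)
= 2.2862

2.2862


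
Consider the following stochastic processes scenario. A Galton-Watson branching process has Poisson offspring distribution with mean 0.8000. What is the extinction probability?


Since mu = 0.8000 <= 1, extinction probability = 1.

1.0000


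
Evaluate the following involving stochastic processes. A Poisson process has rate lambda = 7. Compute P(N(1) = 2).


P(N(t)=k) = (lambda*t)^k * exp(-lambda*t) / k!
lambda*t = 7
= 7^2 * exp(-7) / 2!
= 49 * 9.1188e-04 / 2
= 0.0223

0.0223


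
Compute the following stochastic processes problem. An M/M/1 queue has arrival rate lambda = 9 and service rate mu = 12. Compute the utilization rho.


rho = lambda/mu
= 9/12
= 0.7500

0.7500


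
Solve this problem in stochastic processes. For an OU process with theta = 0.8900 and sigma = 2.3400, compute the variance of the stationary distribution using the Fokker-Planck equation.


Stationary variance = sigma^2 / (2*theta)
= 2.3400^2 / (2*0.8900)
= 5.4756 / 1.7800
= 3.0762

3.0762


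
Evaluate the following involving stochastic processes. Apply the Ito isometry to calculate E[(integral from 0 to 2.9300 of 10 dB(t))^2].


By Ito isometry: E[(int f dB)^2] = int f^2 dt
= 10^2 * 2.9300
= 100 * 2.9300 = 293.0000

293.0000


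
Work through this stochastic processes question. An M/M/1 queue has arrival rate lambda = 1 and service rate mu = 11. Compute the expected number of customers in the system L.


rho = 1/11 = 0.0909
L = rho/(1-rho)
= 0.0909/0.9091
= 0.1000

0.1000


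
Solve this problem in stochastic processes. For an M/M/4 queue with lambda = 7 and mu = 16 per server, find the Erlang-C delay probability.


a = lambda/mu = 0.4375
rho = a/c = 0.1094
Erlang-C formula applied:
C(c,a) = 0.0011

0.0011


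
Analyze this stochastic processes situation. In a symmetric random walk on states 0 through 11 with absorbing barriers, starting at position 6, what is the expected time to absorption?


For symmetric RW on 0,...,N with absorbing barriers, E(i) = i*(N-i)
E(6) = 6 * 5 = 30

30


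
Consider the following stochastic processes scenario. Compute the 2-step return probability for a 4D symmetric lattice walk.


P(return in 2 steps) = P(reverse first step) = 1/(2d)
= 1/8
= 0.1250

0.1250


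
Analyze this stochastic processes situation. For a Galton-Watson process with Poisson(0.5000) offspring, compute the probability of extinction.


Since mu = 0.5000 <= 1, extinction probability = 1.

1.0000


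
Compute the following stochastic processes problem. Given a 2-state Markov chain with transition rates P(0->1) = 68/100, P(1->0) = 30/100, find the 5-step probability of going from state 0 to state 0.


Computing P^5 by matrix multiplication.
P = [[0.3200, 0.6800], [0.3000, 0.7000]]
After raising P to the power 5:
P^5(0,0) = 0.3061

0.3061


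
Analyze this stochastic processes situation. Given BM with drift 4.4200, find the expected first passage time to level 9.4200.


Expected first passage time = a/mu
= 9.4200/4.4200
= 2.1312

2.1312


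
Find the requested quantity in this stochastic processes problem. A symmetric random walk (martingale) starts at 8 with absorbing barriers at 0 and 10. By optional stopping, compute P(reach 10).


By optional stopping theorem: E(M at tau) = M(0) = 8
P(hit 10)*10 + P(hit 0)*0 = 8
P(hit 10) = (8 - 0)/(10 - 0) = 4/5 = 0.8000

0.8000


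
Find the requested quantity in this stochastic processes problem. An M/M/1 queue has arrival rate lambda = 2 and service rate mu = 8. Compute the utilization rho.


rho = lambda/mu
= 2/8
= 0.2500

0.2500


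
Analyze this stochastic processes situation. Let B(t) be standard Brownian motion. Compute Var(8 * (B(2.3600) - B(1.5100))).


Var(alpha*(B(t)-B(s))) = alpha^2 * (t-s)
= 8^2 * (2.3600 - 1.5100)
= 64 * 0.8500
= 54.4000

54.4000


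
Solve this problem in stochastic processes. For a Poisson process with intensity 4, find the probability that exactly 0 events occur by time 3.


P(N(t)=k) = (lambda*t)^k * exp(-lambda*t) / k!
lambda*t = 12
= 12^0 * exp(-12) / 0!
= 1 * 6.1442e-06 / 1
= 6.1442e-06

6.1442e-06


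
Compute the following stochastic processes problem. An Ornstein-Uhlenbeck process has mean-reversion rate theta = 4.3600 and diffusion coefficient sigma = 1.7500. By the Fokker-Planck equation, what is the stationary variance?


Stationary variance = sigma^2 / (2*theta)
= 1.7500^2 / (2*4.3600)
= 3.0625 / 8.7200
= 0.3512

0.3512


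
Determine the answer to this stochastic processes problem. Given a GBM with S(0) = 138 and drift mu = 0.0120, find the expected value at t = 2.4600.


E[S(t)] = S(0) * exp(mu * t)
= 138 * exp(0.0120 * 2.4600)
= 138 * 1.0300
= 142.1345

142.1345


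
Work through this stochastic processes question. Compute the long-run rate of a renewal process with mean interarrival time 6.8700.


Long-run renewal rate = 1/E(X)
= 1/6.8700
= 0.1456

0.1456


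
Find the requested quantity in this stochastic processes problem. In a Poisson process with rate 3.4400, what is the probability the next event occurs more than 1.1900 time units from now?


P(X > t) = exp(-lambda * t)
= exp(-3.4400 * 1.1900)
= exp(-4.0936) = 0.0167

0.0167


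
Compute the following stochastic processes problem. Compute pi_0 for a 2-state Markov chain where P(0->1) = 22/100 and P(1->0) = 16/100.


Stationary distribution: pi_0 = p10/(p01+p10), pi_1 = p01/(p01+p10)
p01 = 0.2200, p10 = 0.1600
pi_0 = 0.4211

0.4211


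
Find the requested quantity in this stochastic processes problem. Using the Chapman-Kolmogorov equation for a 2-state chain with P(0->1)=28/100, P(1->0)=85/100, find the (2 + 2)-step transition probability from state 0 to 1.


P^4 = P^2 * P^2
Computing via matrix multiplication of the transition matrix.
Entry (0,1) of P^4 = 0.2477

0.2477


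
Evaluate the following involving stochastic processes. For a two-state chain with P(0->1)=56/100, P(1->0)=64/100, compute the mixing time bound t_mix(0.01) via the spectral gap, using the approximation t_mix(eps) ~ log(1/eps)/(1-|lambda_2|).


lambda_2 = |1 - p01 - p10| = |1 - 0.5600 - 0.6400| = 0.2000
t_mix ~ log(1/eps)/(1 - |lambda_2|)
= log(100)/(1 - 0.2000) = 4.6052/0.8000
= 5.7565

5.7565


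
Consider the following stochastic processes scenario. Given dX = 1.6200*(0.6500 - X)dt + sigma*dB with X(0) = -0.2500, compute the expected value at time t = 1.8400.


E[X(t)] = mu + (X(0) - mu)*exp(-theta*t)
= 0.6500 + (-0.2500 - 0.6500)*exp(-1.6200*1.8400)
= 0.6500 + -0.9000 * 0.0508
= 0.6043

0.6043


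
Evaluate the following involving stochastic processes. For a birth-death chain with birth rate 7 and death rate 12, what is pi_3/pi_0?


For birth-death process, pi_n/pi_0 = (lambda/mu)^n
= (7/12)^3
= 0.1985

0.1985


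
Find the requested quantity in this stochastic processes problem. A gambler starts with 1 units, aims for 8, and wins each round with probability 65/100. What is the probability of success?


Gambler's ruin formula:
r = q/p = 0.3500/0.6500 = 0.5385
P(win) = (1 - r^i)/(1 - r^N)
= (1 - 0.5385^1)/(1 - 0.5385^8)
= 0.4648

0.4648


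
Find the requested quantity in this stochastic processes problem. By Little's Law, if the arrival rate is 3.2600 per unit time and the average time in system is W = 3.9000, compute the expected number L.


Little's Law: L = lambda * W
= 3.2600 * 3.9000
= 12.7140

12.7140


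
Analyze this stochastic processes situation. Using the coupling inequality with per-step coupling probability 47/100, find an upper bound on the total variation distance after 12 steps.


TV distance bound <= (1-delta)^n
= (1 - 0.4700)^12
= 0.5300^12
= 4.9126e-04

4.9126e-04


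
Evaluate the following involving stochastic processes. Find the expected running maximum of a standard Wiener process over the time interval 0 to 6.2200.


E(max B(s)) = sqrt(2t/pi)
= sqrt(2*6.2200/pi)
= sqrt(3.9598)
= 1.9899

1.9899


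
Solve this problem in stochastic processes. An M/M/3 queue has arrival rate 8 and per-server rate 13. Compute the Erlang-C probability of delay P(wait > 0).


a = lambda/mu = 0.6154
rho = a/c = 0.2051
Erlang-C formula applied:
C(c,a) = 0.0264

0.0264


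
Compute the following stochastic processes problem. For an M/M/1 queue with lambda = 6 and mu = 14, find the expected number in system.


rho = 6/14 = 0.4286
L = rho/(1-rho)
= 0.4286/0.5714
= 0.7500

0.7500


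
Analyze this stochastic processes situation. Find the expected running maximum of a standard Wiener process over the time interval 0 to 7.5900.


E(max B(s)) = sqrt(2t/pi)
= sqrt(2*7.5900/pi)
= sqrt(4.8319)
= 2.1982

2.1982


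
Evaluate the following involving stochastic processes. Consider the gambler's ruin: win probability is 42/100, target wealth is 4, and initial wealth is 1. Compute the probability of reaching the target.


Gambler's ruin formula:
r = q/p = 0.5800/0.4200 = 1.3810
P(win) = (1 - r^i)/(1 - r^N)
= (1 - 1.3810^1)/(1 - 1.3810^4)
= 0.1445

0.1445


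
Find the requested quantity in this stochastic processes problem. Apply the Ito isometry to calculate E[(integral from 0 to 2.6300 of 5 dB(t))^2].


By Ito isometry: E[(int f dB)^2] = int f^2 dt
= 5^2 * 2.6300
= 25 * 2.6300 = 65.7500

65.7500


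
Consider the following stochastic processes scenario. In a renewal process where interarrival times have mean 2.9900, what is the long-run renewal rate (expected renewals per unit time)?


Long-run renewal rate = 1/E(X)
= 1/2.9900
= 0.3344

0.3344


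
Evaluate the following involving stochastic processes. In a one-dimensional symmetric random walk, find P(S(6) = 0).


P(S(6) = 0) = C(6,3) / 4^3
= 20 / 64
= 0.3125

0.3125


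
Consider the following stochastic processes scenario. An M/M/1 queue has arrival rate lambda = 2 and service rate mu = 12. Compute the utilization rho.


rho = lambda/mu
= 2/12
= 0.1667

0.1667


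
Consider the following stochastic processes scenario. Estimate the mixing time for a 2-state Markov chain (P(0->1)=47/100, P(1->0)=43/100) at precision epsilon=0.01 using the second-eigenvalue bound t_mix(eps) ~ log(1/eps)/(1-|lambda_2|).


lambda_2 = |1 - p01 - p10| = |1 - 0.4700 - 0.4300| = 0.1000
t_mix ~ log(1/eps)/(1 - |lambda_2|)
= log(100)/(1 - 0.1000) = 4.6052/0.9000
= 5.1169

5.1169


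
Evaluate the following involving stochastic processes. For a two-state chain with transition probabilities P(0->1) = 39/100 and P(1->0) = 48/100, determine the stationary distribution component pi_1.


Stationary distribution: pi_0 = p10/(p01+p10), pi_1 = p01/(p01+p10)
p01 = 0.3900, p10 = 0.4800
pi_1 = 0.4483

0.4483


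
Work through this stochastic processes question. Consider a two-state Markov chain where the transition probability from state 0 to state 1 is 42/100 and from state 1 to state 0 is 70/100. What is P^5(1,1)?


Computing P^5 by matrix multiplication.
P = [[0.5800, 0.4200], [0.7000, 0.3000]]
After raising P to the power 5:
P^5(1,1) = 0.3750

0.3750


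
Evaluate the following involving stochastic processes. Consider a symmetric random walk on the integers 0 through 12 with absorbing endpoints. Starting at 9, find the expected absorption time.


For symmetric RW on 0,...,N with absorbing barriers, E(i) = i*(N-i)
E(9) = 9 * 3 = 27

27


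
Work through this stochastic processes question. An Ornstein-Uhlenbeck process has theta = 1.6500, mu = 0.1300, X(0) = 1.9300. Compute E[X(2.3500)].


E[X(t)] = mu + (X(0) - mu)*exp(-theta*t)
= 0.1300 + (1.9300 - 0.1300)*exp(-1.6500*2.3500)
= 0.1300 + 1.8000 * 0.0207
= 0.1673

0.1673


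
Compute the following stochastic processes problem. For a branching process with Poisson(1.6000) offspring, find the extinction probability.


Since mu = 1.6000 > 1, extinction prob q < 1.
Solve s = exp(mu*(s-1)) iteratively.
q = 0.3580

0.3580


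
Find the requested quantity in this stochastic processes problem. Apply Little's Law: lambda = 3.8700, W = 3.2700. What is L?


Little's Law: L = lambda * W
= 3.8700 * 3.2700
= 12.6549

12.6549


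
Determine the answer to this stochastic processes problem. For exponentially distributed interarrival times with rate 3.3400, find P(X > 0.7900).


P(X > t) = exp(-lambda * t)
= exp(-3.3400 * 0.7900)
= exp(-2.6386) = 0.0715

0.0715


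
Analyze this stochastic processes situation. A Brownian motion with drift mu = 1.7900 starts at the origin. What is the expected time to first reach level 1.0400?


Expected first passage time = a/mu
= 1.0400/1.7900
= 0.5810

0.5810


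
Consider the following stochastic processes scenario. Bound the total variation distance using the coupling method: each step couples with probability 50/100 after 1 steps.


TV distance bound <= (1-delta)^n
= (1 - 0.5000)^1
= 0.5000^1
= 0.5000

0.5000


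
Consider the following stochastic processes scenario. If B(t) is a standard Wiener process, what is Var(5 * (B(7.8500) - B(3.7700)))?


Var(alpha*(B(t)-B(s))) = alpha^2 * (t-s)
= 5^2 * (7.8500 - 3.7700)
= 25 * 4.0800
= 102.0000

102.0000


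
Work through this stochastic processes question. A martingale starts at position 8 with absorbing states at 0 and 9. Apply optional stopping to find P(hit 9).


By optional stopping theorem: E(M at tau) = M(0) = 8
P(hit 9)*9 + P(hit 0)*0 = 8
P(hit 9) = (8 - 0)/(9 - 0) = 8/9 = 0.8889

0.8889


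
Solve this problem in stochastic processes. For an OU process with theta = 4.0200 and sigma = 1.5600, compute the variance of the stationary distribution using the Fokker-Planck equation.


Stationary variance = sigma^2 / (2*theta)
= 1.5600^2 / (2*4.0200)
= 2.4336 / 8.0400
= 0.3027

0.3027


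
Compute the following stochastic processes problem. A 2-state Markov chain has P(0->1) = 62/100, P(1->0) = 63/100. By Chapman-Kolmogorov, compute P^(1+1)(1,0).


P^2 = P^1 * P^1
Computing via matrix multiplication of the transition matrix.
Entry (1,0) of P^2 = 0.4725

0.4725


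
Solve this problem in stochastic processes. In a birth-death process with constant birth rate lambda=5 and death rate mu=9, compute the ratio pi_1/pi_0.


For birth-death process, pi_n/pi_0 = (lambda/mu)^n
= (5/9)^1
= 0.5556

0.5556


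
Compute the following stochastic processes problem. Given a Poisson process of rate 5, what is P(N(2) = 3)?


P(N(t)=k) = (lambda*t)^k * exp(-lambda*t) / k!
lambda*t = 10
= 10^3 * exp(-10) / 3!
= 1000 * 4.5400e-05 / 6
= 0.0076

0.0076


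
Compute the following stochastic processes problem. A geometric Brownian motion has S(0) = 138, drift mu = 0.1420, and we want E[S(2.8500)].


E[S(t)] = S(0) * exp(mu * t)
= 138 * exp(0.1420 * 2.8500)
= 138 * 1.4989
= 206.8417

206.8417


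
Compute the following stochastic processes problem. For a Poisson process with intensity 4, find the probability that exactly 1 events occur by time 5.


P(N(t)=k) = (lambda*t)^k * exp(-lambda*t) / k!
lambda*t = 20
= 20^1 * exp(-20) / 1!
= 20 * 2.0612e-09 / 1
= 4.1223e-08

4.1223e-08


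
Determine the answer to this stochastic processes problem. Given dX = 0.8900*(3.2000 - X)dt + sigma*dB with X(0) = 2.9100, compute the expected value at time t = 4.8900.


E[X(t)] = mu + (X(0) - mu)*exp(-theta*t)
= 3.2000 + (2.9100 - 3.2000)*exp(-0.8900*4.8900)
= 3.2000 + -0.2900 * 0.0129
= 3.1963

3.1963


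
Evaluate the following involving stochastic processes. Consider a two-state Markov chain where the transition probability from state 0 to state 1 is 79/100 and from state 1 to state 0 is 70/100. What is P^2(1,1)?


Computing P^2 by matrix multiplication.
P = [[0.2100, 0.7900], [0.7000, 0.3000]]
After raising P to the power 2:
P^2(1,1) = 0.6430

0.6430


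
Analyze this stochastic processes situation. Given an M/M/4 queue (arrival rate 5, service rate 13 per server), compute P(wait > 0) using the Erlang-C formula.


a = lambda/mu = 0.3846
rho = a/c = 0.0962
Erlang-C formula applied:
C(c,a) = 6.8669e-04

6.8669e-04


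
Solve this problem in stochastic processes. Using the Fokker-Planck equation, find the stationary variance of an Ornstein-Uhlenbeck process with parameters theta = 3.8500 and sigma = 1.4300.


Stationary variance = sigma^2 / (2*theta)
= 1.4300^2 / (2*3.8500)
= 2.0449 / 7.7000
= 0.2656

0.2656


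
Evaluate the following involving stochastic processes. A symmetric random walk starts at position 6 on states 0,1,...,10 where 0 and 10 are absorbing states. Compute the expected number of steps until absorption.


For symmetric RW on 0,...,N with absorbing barriers, E(i) = i*(N-i)
E(6) = 6 * 4 = 24

24


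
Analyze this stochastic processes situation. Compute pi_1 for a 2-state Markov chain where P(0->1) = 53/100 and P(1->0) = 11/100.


Stationary distribution: pi_0 = p10/(p01+p10), pi_1 = p01/(p01+p10)
p01 = 0.5300, p10 = 0.1100
pi_1 = 0.8281

0.8281


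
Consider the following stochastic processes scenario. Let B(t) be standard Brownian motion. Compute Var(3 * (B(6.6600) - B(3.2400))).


Var(alpha*(B(t)-B(s))) = alpha^2 * (t-s)
= 3^2 * (6.6600 - 3.2400)
= 9 * 3.4200
= 30.7800

30.7800


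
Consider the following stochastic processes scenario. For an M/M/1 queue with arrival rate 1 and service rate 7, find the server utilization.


rho = lambda/mu
= 1/7
= 0.1429

0.1429


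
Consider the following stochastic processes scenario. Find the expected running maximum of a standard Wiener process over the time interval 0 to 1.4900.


E(max B(s)) = sqrt(2t/pi)
= sqrt(2*1.4900/pi)
= sqrt(0.9486)
= 0.9739

0.9739


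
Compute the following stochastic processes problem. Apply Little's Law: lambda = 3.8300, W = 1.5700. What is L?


Little's Law: L = lambda * W
= 3.8300 * 1.5700
= 6.0131

6.0131


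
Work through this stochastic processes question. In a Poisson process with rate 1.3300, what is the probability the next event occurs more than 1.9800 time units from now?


P(X > t) = exp(-lambda * t)
= exp(-1.3300 * 1.9800)
= exp(-2.6334) = 0.0718

0.0718


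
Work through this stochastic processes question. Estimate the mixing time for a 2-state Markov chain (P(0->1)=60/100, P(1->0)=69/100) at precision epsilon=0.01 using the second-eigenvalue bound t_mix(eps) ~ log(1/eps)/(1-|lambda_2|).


lambda_2 = |1 - p01 - p10| = |1 - 0.6000 - 0.6900| = 0.2900
t_mix ~ log(1/eps)/(1 - |lambda_2|)
= log(100)/(1 - 0.2900) = 4.6052/0.7100
= 6.4862

6.4862


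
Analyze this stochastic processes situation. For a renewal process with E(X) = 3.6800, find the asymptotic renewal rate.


Long-run renewal rate = 1/E(X)
= 1/3.6800
= 0.2717

0.2717


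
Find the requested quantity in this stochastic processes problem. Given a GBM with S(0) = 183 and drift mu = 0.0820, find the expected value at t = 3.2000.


E[S(t)] = S(0) * exp(mu * t)
= 183 * exp(0.0820 * 3.2000)
= 183 * 1.3000
= 237.9085

237.9085


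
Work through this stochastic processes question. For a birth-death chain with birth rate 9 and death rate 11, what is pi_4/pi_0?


For birth-death process, pi_n/pi_0 = (lambda/mu)^n
= (9/11)^4
= 0.4481

0.4481


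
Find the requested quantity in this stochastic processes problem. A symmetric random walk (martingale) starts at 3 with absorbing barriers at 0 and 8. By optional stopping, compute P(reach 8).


By optional stopping theorem: E(M at tau) = M(0) = 3
P(hit 8)*8 + P(hit 0)*0 = 3
P(hit 8) = (3 - 0)/(8 - 0) = 3/8 = 0.3750

0.3750


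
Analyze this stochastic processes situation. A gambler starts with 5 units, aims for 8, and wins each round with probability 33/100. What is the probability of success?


Gambler's ruin formula:
r = q/p = 0.6700/0.3300 = 2.0303
P(win) = (1 - r^i)/(1 - r^N)
= (1 - 2.0303^5)/(1 - 2.0303^8)
= 0.1164

0.1164


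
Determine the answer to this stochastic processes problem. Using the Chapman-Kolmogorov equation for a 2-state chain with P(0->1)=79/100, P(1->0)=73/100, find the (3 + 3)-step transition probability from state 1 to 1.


P^6 = P^3 * P^3
Computing via matrix multiplication of the transition matrix.
Entry (1,1) of P^6 = 0.5292

0.5292


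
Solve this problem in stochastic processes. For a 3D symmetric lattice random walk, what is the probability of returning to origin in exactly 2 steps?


P(return in 2 steps) = P(reverse first step) = 1/(2d)
= 1/6
= 0.1667

0.1667


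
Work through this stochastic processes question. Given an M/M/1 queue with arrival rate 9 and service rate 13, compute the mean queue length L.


rho = 9/13 = 0.6923
L = rho/(1-rho)
= 0.6923/0.3077
= 2.2500

2.2500


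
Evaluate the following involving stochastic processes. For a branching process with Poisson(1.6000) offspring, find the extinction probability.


Since mu = 1.6000 > 1, extinction prob q < 1.
Solve s = exp(mu*(s-1)) iteratively.
q = 0.3580

0.3580


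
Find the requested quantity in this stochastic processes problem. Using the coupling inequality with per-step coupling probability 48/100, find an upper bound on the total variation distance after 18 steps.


TV distance bound <= (1-delta)^n
= (1 - 0.4800)^18
= 0.5200^18
= 7.7279e-06

7.7279e-06


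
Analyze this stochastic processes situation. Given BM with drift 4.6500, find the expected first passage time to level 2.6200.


Expected first passage time = a/mu
= 2.6200/4.6500
= 0.5634

0.5634


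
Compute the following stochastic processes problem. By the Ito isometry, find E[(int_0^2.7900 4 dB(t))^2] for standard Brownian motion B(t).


By Ito isometry: E[(int f dB)^2] = int f^2 dt
= 4^2 * 2.7900
= 16 * 2.7900 = 44.6400

44.6400


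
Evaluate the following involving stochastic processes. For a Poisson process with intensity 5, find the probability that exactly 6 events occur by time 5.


P(N(t)=k) = (lambda*t)^k * exp(-lambda*t) / k!
lambda*t = 25
= 25^6 * exp(-25) / 6!
= 244140625 * 1.3888e-11 / 720
= 4.7092e-06

4.7092e-06


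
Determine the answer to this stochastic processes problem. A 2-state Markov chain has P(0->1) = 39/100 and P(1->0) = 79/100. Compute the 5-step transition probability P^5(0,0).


Computing P^5 by matrix multiplication.
P = [[0.6100, 0.3900], [0.7900, 0.2100]]
After raising P to the power 5:
P^5(0,0) = 0.6694

0.6694


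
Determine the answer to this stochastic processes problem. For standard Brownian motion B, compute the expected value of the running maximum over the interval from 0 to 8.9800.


E(max B(s)) = sqrt(2t/pi)
= sqrt(2*8.9800/pi)
= sqrt(5.7168)
= 2.3910

2.3910


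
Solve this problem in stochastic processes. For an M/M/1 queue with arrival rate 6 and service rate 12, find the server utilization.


rho = lambda/mu
= 6/12
= 0.5000

0.5000


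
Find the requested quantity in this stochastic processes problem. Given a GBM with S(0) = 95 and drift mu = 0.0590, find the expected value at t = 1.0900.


E[S(t)] = S(0) * exp(mu * t)
= 95 * exp(0.0590 * 1.0900)
= 95 * 1.0664
= 101.3102

101.3102


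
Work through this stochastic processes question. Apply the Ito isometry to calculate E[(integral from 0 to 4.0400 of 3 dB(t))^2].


By Ito isometry: E[(int f dB)^2] = int f^2 dt
= 3^2 * 4.0400
= 9 * 4.0400 = 36.3600

36.3600


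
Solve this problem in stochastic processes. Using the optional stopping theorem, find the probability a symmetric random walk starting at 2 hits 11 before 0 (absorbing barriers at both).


By optional stopping theorem: E(M at tau) = M(0) = 2
P(hit 11)*11 + P(hit 0)*0 = 2
P(hit 11) = (2 - 0)/(11 - 0) = 2/11 = 0.1818

0.1818


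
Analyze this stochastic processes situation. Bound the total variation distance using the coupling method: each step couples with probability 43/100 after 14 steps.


TV distance bound <= (1-delta)^n
= (1 - 0.4300)^14
= 0.5700^14
= 3.8216e-04

3.8216e-04


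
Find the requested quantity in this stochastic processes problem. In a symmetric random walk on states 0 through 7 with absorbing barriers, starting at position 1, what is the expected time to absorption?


For symmetric RW on 0,...,N with absorbing barriers, E(i) = i*(N-i)
E(1) = 1 * 6 = 6

6


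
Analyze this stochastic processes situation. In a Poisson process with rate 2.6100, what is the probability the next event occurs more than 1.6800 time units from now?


P(X > t) = exp(-lambda * t)
= exp(-2.6100 * 1.6800)
= exp(-4.3848) = 0.0125

0.0125


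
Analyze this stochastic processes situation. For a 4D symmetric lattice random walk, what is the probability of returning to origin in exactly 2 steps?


P(return in 2 steps) = P(reverse first step) = 1/(2d)
= 1/8
= 0.1250

0.1250


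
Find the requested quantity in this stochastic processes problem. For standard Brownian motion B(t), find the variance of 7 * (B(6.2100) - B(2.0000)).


Var(alpha*(B(t)-B(s))) = alpha^2 * (t-s)
= 7^2 * (6.2100 - 2.0000)
= 49 * 4.2100
= 206.2900

206.2900


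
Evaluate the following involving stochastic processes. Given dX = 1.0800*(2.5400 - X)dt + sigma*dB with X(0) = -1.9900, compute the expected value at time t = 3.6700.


E[X(t)] = mu + (X(0) - mu)*exp(-theta*t)
= 2.5400 + (-1.9900 - 2.5400)*exp(-1.0800*3.6700)
= 2.5400 + -4.5300 * 0.0190
= 2.4540

2.4540


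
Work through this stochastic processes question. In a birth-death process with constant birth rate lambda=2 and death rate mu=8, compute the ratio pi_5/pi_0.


For birth-death process, pi_n/pi_0 = (lambda/mu)^n
= (2/8)^5
= 9.7656e-04

9.7656e-04


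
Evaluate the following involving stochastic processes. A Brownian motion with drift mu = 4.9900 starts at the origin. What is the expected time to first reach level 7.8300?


Expected first passage time = a/mu
= 7.8300/4.9900
= 1.5691

1.5691


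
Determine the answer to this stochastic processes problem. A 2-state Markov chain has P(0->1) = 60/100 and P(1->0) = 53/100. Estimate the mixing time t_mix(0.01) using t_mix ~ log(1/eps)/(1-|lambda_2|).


lambda_2 = |1 - p01 - p10| = |1 - 0.6000 - 0.5300| = 0.1300
t_mix ~ log(1/eps)/(1 - |lambda_2|)
= log(100)/(1 - 0.1300) = 4.6052/0.8700
= 5.2933

5.2933


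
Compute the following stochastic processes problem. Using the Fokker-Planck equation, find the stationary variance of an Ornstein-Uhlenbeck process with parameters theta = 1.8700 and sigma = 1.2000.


Stationary variance = sigma^2 / (2*theta)
= 1.2000^2 / (2*1.8700)
= 1.4400 / 3.7400
= 0.3850

0.3850


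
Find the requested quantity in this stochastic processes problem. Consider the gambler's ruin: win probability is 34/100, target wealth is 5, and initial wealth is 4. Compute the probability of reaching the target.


Gambler's ruin formula:
r = q/p = 0.6600/0.3400 = 1.9412
P(win) = (1 - r^i)/(1 - r^N)
= (1 - 1.9412^4)/(1 - 1.9412^5)
= 0.4969

0.4969


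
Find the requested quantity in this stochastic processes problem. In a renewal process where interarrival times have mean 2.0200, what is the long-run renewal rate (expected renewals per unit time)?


Long-run renewal rate = 1/E(X)
= 1/2.0200
= 0.4950

0.4950


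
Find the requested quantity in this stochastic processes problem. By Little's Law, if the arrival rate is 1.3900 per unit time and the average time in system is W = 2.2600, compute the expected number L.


Little's Law: L = lambda * W
= 1.3900 * 2.2600
= 3.1414

3.1414


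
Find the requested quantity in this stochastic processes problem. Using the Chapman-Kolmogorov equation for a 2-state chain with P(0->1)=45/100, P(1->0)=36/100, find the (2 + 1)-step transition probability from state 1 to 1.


P^3 = P^2 * P^1
Computing via matrix multiplication of the transition matrix.
Entry (1,1) of P^3 = 0.5586

0.5586


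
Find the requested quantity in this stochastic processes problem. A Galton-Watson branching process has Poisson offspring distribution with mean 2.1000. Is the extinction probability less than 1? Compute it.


Since mu = 2.1000 > 1, extinction prob q < 1.
Solve s = exp(mu*(s-1)) iteratively.
q = 0.1779

0.1779


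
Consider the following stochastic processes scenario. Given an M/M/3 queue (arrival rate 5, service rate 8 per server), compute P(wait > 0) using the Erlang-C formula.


a = lambda/mu = 0.6250
rho = a/c = 0.2083
Erlang-C formula applied:
C(c,a) = 0.0275

0.0275


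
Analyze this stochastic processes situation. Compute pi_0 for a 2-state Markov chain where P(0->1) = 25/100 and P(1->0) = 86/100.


Stationary distribution: pi_0 = p10/(p01+p10), pi_1 = p01/(p01+p10)
p01 = 0.2500, p10 = 0.8600
pi_0 = 0.7748

0.7748


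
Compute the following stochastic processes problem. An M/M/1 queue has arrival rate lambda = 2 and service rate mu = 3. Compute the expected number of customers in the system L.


rho = 2/3 = 0.6667
L = rho/(1-rho)
= 0.6667/0.3333
= 2.0000

2.0000


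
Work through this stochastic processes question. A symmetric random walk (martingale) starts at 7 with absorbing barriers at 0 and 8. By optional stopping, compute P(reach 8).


By optional stopping theorem: E(M at tau) = M(0) = 7
P(hit 8)*8 + P(hit 0)*0 = 7
P(hit 8) = (7 - 0)/(8 - 0) = 7/8 = 0.8750

0.8750
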